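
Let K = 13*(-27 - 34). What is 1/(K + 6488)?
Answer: 1/5695 ≈ 0.00017559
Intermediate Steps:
K = -793 (K = 13*(-61) = -793)
1/(K + 6488) = 1/(-793 + 6488) = 1/5695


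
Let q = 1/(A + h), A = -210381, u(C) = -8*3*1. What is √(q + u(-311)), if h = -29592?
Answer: I*√1382089217469/239973 ≈ 4.899*I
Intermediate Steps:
u(C) = -24 (u(C) = -24*1 = -24)
q = -1/239973 (q = 1/(-210381 - 29592) = 1/(-239973) = -1/239973 ≈ -4.1671e-6)
√(q + u(-311)) = √(-1/239973 - 24) = √(-5759353/239973) = I*√1382089217469/239973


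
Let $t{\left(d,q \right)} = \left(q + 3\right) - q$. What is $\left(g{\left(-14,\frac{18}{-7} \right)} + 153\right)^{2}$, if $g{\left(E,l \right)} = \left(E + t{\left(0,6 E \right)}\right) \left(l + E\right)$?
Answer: $\frac{5508409}{49} \approx 1.1242 \cdot 10^{5}$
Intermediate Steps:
$t{\left(d,q \right)} = 3$ ($t{\left(d,q \right)} = \left(3 + q\right) - q = 3$)
$g{\left(E,l \right)} = \left(3 + E\right) \left(E + l\right)$ ($g{\left(E,l \right)} = \left(E + 3\right) \left(l + E\right) = \left(3 + E\right) \left(E + l\right)$)
$\left(g{\left(-14,\frac{18}{-7} \right)} + 153\right)^{2} = \left(\left(\left(-14\right)^{2} + 3 \left(-14\right) + 3 \frac{18}{-7} - 14 \frac{18}{-7}\right) + 153\right)^{2} = \left(\left(196 - 42 + 3 \cdot 18 \left(- \frac{1}{7}\right) - 14 \cdot 18 \left(- \frac{1}{7}\right)\right) + 153\right)^{2} = \left(\left(196 - 42 + 3 \left(- \frac{18}{7}\right) - -36\right) + 153\right)^{2} = \left(\left(196 - 42 - \frac{54}{7} + 36\right) + 153\right)^{2} = \left(\frac{1276}{7} + 153\right)^{2} = \left(\frac{2347}{7}\right)^{2} = \frac{5508409}{49}$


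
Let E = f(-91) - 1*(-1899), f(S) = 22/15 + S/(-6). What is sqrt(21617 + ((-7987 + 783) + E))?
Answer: sqrt(14695770)/30 ≈ 127.78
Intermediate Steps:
f(S) = 22/15 - S/6 (f(S) = 22*(1/15) + S*(-1/6) = 22/15 - S/6)
E = 57469/30 (E = (22/15 - 1/6*(-91)) - 1*(-1899) = (22/15 + 91/6) + 1899 = 499/30 + 1899 = 57469/30 ≈ 1915.6)
sqrt(21617 + ((-7987 + 783) + E)) = sqrt(21617 + ((-7987 + 783) + 57469/30)) = sqrt(21617 + (-7204 + 57469/30)) = sqrt(21617 - 158651/30) = sqrt(489859/30) = sqrt(14695770)/30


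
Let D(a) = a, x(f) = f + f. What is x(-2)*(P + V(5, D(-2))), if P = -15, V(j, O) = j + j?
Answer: 20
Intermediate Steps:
x(f) = 2*f
V(j, O) = 2*j
x(-2)*(P + V(5, D(-2))) = (2*(-2))*(-15 + 2*5) = -4*(-15 + 10) = -4*(-5) = 20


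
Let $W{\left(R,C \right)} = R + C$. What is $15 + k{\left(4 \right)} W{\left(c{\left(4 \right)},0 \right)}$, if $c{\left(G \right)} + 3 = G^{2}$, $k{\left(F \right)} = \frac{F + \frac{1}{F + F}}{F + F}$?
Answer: $\frac{1389}{64} \approx 21.703$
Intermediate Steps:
$k{\left(F \right)} = \frac{F + \frac{1}{2 F}}{2 F}$
$c{\left(G \right)} = -3 + G^{2}$
$W{\left(R,C \right)} = C + R$
$15 + k{\left(4 \right)} W{\left(c{\left(4 \right)},0 \right)} = 15 + \left(\frac{1}{2} + \frac{1}{4 \cdot 16}\right) \left(0 - \left(3 - 4^{2}\right)\right) = 15 + \left(\frac{1}{2} + \frac{1}{4} \cdot \frac{1}{16}\right) \left(0 + \left(-3 + 16\right)\right) = 15 + \left(\frac{1}{2} + \frac{1}{64}\right) \left(0 + 13\right) = 15 + \frac{33}{64} \cdot 13 = 15 + \frac{429}{64} = \frac{1389}{64}$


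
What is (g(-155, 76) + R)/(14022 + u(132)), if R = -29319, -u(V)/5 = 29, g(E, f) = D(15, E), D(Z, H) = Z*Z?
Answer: -29094/13877 ≈ -2.0966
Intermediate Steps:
D(Z, H) = Z**2
g(E, f) = 225 (g(E, f) = 15**2 = 225)
u(V) = -145 (u(V) = -5*29 = -145)
(g(-155, 76) + R)/(14022 + u(132)) = (225 - 29319)/(14022 - 145) = -29094/13877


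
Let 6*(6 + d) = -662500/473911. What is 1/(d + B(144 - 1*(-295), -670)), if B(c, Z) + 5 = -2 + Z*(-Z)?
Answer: -1421733/638234757479 ≈ -2.2276e-6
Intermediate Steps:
d = -8861648/1421733 (d = -6 + (-662500/473911)/6 = -6 + (-662500*1/473911)/6 = -6 + (⅙)*(-662500/473911) = -6 - 331250/1421733 = -8861648/1421733 ≈ -6.2330)
B(c, Z) = -7 - Z² (B(c, Z) = -5 + (-2 + Z*(-Z)) = -5 + (-2 - Z²) = -7 - Z²)
1/(d + B(144 - 1*(-295), -670)) = 1/(-8861648/1421733 + (-7 - 1*(-670)²)) = 1/(-8861648/1421733 + (-7 - 1*448900)) = 1/(-8861648/1421733 + (-7 - 448900)) = 1/(-8861648/1421733 - 448907) = 1/(-638234757479/1421733) = -1421733/638234757479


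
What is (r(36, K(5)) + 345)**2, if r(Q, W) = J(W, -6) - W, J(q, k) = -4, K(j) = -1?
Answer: 116964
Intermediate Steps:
r(Q, W) = -4 - W
(r(36, K(5)) + 345)**2 = ((-4 - 1*(-1)) + 345)**2 = ((-4 + 1) + 345)**2 = (-3 + 345)**2 = 342**2 = 116964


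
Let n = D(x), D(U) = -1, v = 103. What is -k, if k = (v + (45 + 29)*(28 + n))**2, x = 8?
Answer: -4414201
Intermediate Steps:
n = -1
k = 4414201 (k = (103 + (45 + 29)*(28 - 1))**2 = (103 + 74*27)**2 = (103 + 1998)**2 = 2101**2 = 4414201)
-k = -1*4414201 = -4414201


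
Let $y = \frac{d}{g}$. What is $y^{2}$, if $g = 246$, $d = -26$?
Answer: $\frac{169}{15129} \approx 0.011171$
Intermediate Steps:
$y = - \frac{13}{123}$ ($y = - \frac{26}{246} = \left(-26\right) \frac{1}{246} = - \frac{13}{123} \approx -0.10569$)
$y^{2} = \left(- \frac{13}{123}\right)^{2} = \frac{169}{15129}$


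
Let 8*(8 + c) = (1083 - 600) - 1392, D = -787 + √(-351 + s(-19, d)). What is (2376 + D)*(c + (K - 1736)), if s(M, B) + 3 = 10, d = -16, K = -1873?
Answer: -47423705/8 - 29845*I*√86/4 ≈ -5.928e+6 - 69193.0*I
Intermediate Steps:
s(M, B) = 7 (s(M, B) = -3 + 10 = 7)
D = -787 + 2*I*√86 (D = -787 + √(-351 + 7) = -787 + √(-344) = -787 + 2*I*√86 ≈ -787.0 + 18.547*I)
c = -973/8 (c = -8 + ((1083 - 600) - 1392)/8 = -8 + (483 - 1392)/8 = -8 + (⅛)*(-909) = -8 - 909/8 = -973/8 ≈ -121.63)
(2376 + D)*(c + (K - 1736)) = (2376 + (-787 + 2*I*√86))*(-973/8 + (-1873 - 1736)) = (1589 + 2*I*√86)*(-973/8 - 3609) = (1589 + 2*I*√86)*(-29845/8) = -47423705/8 - 29845*I*√86/4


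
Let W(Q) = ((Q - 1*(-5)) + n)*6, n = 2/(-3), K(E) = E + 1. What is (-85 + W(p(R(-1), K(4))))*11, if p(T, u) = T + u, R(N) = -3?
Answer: -517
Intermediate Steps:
K(E) = 1 + E
n = -⅔ (n = 2*(-⅓) = -⅔ ≈ -0.66667)
W(Q) = 26 + 6*Q (W(Q) = ((Q - 1*(-5)) - ⅔)*6 = ((Q + 5) - ⅔)*6 = ((5 + Q) - ⅔)*6 = (13/3 + Q)*6 = 26 + 6*Q)
(-85 + W(p(R(-1), K(4))))*11 = (-85 + (26 + 6*(-3 + (1 + 4))))*11 = (-85 + (26 + 6*(-3 + 5)))*11 = (-85 + (26 + 6*2))*11 = (-85 + (26 + 12))*11 = (-85 + 38)*11 = -47*11 = -517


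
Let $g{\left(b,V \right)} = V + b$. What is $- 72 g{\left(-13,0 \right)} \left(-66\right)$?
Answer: $-61776$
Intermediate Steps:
$- 72 g{\left(-13,0 \right)} \left(-66\right) = - 72 \left(0 - 13\right) \left(-66\right) = \left(-72\right) \left(-13\right) \left(-66\right) = 936 \left(-66\right) = -61776$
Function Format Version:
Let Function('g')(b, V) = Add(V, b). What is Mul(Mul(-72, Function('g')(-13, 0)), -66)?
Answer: -61776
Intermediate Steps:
Mul(Mul(-72, Function('g')(-13, 0)), -66) = Mul(Mul(-72, Add(0, -13)), -66) = Mul(Mul(-72, -13), -66) = Mul(936, -66) = -61776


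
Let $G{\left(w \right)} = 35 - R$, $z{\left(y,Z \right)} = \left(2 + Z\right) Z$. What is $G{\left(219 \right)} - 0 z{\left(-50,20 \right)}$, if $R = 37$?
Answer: $-2$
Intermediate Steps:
$z{\left(y,Z \right)} = Z \left(2 + Z\right)$
$G{\left(w \right)} = -2$ ($G{\left(w \right)} = 35 - 37 = -2$)
$G{\left(219 \right)} - 0 z{\left(-50,20 \right)} = -2 - 0 \cdot 20 \left(2 + 20\right) = -2 - 0 \cdot 20 \cdot 22 = -2 - 0 \cdot 440 = -2 - 0 = -2 + 0 = -2$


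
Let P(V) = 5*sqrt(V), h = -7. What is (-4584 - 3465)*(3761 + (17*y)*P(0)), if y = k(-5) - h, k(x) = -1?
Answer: -30272289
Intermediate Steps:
y = 6 (y = -1 - 1*(-7) = -1 + 7 = 6)
(-4584 - 3465)*(3761 + (17*y)*P(0)) = (-4584 - 3465)*(3761 + (17*6)*(5*sqrt(0))) = -8049*(3761 + 102*(5*0)) = -8049*(3761 + 102*0) = -8049*(3761 + 0) = -8049*3761 = -30272289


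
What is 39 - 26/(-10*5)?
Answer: 988/25 ≈ 39.520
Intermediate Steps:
39 - 26/(-10*5) = 39 - 26/(-50) = 39 - 1/50*(-26) = 39 + 13/25 = 988/25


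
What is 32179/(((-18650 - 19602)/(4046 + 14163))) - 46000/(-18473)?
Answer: -82614098713/5394116 ≈ -15316.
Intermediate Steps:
32179/(((-18650 - 19602)/(4046 + 14163))) - 46000/(-18473) = 32179/((-38252/18209)) - 46000*(-1/18473) = 32179/((-38252*1/18209)) + 46000/18473 = 32179/(-292/139) + 46000/18473 = 32179*(-139/292) + 46000/18473 = -4472881/292 + 46000/18473 = -82614098713/5394116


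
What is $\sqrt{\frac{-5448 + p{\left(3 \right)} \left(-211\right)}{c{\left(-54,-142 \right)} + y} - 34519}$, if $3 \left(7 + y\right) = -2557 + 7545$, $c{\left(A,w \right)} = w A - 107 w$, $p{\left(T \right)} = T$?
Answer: $\frac{5 i \sqrt{7470025762810}}{73553} \approx 185.79 i$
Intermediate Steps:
$c{\left(A,w \right)} = - 107 w + A w$ ($c{\left(A,w \right)} = A w - 107 w = - 107 w + A w$)
$y = \frac{4967}{3}$ ($y = -7 + \frac{-2557 + 7545}{3} = -7 + \frac{1}{3} \cdot 4988 = -7 + \frac{4988}{3} = \frac{4967}{3} \approx 1655.7$)
$\sqrt{\frac{-5448 + p{\left(3 \right)} \left(-211\right)}{c{\left(-54,-142 \right)} + y} - 34519} = \sqrt{\frac{-5448 + 3 \left(-211\right)}{- 142 \left(-107 - 54\right) + \frac{4967}{3}} - 34519} = \sqrt{\frac{-5448 - 633}{\left(-142\right) \left(-161\right) + \frac{4967}{3}} - 34519} = \sqrt{- \frac{6081}{22862 + \frac{4967}{3}} - 34519} = \sqrt{- \frac{6081}{\frac{73553}{3}} - 34519} = \sqrt{\left(-6081\right) \frac{3}{73553} - 34519} = \sqrt{- \frac{18243}{73553} - 34519} = \sqrt{- \frac{2538994250}{73553}} = \frac{5 i \sqrt{7470025762810}}{73553}$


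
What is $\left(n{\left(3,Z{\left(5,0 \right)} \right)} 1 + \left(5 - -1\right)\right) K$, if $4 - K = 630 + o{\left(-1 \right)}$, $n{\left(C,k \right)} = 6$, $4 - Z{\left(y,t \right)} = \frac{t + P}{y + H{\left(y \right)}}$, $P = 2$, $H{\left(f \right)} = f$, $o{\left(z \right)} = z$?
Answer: $-7500$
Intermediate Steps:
$Z{\left(y,t \right)} = 4 - \frac{2 + t}{2 y}$ ($Z{\left(y,t \right)} = 4 - \frac{t + 2}{y + y} = 4 - \frac{2 + t}{2 y}$)
$K = -625$ ($K = 4 - \left(630 - 1\right) = 4 - 629 = -625$)
$\left(n{\left(3,Z{\left(5,0 \right)} \right)} 1 + \left(5 - -1\right)\right) K = \left(6 \cdot 1 + \left(5 - -1\right)\right) \left(-625\right) = \left(6 + \left(5 + 1\right)\right) \left(-625\right) = \left(6 + 6\right) \left(-625\right) = 12 \left(-625\right) = -7500$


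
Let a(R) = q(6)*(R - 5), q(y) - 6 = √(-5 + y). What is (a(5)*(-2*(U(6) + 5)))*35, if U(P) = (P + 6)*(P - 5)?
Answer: 0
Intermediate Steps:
q(y) = 6 + √(-5 + y)
U(P) = (-5 + P)*(6 + P) (U(P) = (6 + P)*(-5 + P) = (-5 + P)*(6 + P))
a(R) = -35 + 7*R (a(R) = (6 + √(-5 + 6))*(R - 5) = (6 + √1)*(-5 + R) = (6 + 1)*(-5 + R) = 7*(-5 + R) = -35 + 7*R)
(a(5)*(-2*(U(6) + 5)))*35 = ((-35 + 7*5)*(-2*((-30 + 6 + 6²) + 5)))*35 = ((-35 + 35)*(-2*((-30 + 6 + 36) + 5)))*35 = (0*(-2*(12 + 5)))*35 = (0*(-2*17))*35 = (0*(-34))*35 = 0*35 = 0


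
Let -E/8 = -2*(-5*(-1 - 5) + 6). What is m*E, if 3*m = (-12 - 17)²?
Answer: 161472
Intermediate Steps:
E = 576 (E = -(-16)*(-5*(-1 - 5) + 6) = -(-16)*(-5*(-6) + 6) = -(-16)*(30 + 6) = -(-16)*36 = -8*(-72) = 576)
m = 841/3 (m = (-12 - 17)²/3 = (⅓)*(-29)² = (⅓)*841 = 841/3 ≈ 280.33)
m*E = (841/3)*576 = 161472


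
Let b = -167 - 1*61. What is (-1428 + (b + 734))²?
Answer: 850084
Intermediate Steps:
b = -228 (b = -167 - 61 = -228)
(-1428 + (b + 734))² = (-1428 + (-228 + 734))² = (-1428 + 506)² = (-922)² = 850084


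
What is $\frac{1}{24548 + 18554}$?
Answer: $\frac{1}{43102} \approx 2.3201 \cdot 10^{-5}$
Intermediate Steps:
$\frac{1}{24548 + 18554} = \frac{1}{43102}$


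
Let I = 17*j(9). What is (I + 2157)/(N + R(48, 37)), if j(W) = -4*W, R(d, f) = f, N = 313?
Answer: 309/70 ≈ 4.4143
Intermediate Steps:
I = -612 (I = 17*(-4*9) = 17*(-36) = -612)
(I + 2157)/(N + R(48, 37)) = (-612 + 2157)/(313 + 37) = 1545/350 = 1545*(1/350) = 309/70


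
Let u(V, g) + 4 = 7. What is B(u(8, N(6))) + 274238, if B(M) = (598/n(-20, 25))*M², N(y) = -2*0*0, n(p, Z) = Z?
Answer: 6861332/25 ≈ 2.7445e+5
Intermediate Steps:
N(y) = 0 (N(y) = 0*0 = 0)
u(V, g) = 3 (u(V, g) = -4 + 7 = 3)
B(M) = 598*M²/25 (B(M) = (598/25)*M² = (598*(1/25))*M² = 598*M²/25)
B(u(8, N(6))) + 274238 = (598/25)*3² + 274238 = (598/25)*9 + 274238 = 5382/25 + 274238 = 6861332/25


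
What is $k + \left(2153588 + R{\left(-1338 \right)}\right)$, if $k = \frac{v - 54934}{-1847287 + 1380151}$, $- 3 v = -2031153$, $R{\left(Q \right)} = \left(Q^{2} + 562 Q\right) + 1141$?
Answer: $\frac{1491572567195}{467136} \approx 3.193 \cdot 10^{6}$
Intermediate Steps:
$R{\left(Q \right)} = 1141 + Q^{2} + 562 Q$
$v = 677051$ ($v = \left(- \frac{1}{3}\right) \left(-2031153\right) = 677051$)
$k = - \frac{622117}{467136}$ ($k = \frac{677051 - 54934}{-1847287 + 1380151} = \frac{622117}{-467136} = 622117 \left(- \frac{1}{467136}\right) = - \frac{622117}{467136} \approx -1.3318$)
$k + \left(2153588 + R{\left(-1338 \right)}\right) = - \frac{622117}{467136} + \left(2153588 + \left(1141 + \left(-1338\right)^{2} + 562 \left(-1338\right)\right)\right) = - \frac{622117}{467136} + \left(2153588 + \left(1141 + 1790244 - 751956\right)\right) = - \frac{622117}{467136} + \left(2153588 + 1039429\right) = - \frac{622117}{467136} + 3193017 = \frac{1491572567195}{467136}$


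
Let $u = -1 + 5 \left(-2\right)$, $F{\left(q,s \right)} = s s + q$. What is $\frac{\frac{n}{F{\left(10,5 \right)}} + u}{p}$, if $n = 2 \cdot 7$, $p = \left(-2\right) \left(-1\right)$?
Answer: $- \frac{53}{10} \approx -5.3$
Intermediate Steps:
$p = 2$
$F{\left(q,s \right)} = q + s^{2}$ ($F{\left(q,s \right)} = s^{2} + q = q + s^{2}$)
$n = 14$
$u = -11$ ($u = -1 - 10 = -11$)
$\frac{\frac{n}{F{\left(10,5 \right)}} + u}{p} = \frac{\frac{14}{10 + 5^{2}} - 11}{2} = \left(\frac{14}{10 + 25} - 11\right) \frac{1}{2} = \left(\frac{14}{35} - 11\right) \frac{1}{2} = \left(14 \cdot \frac{1}{35} - 11\right) \frac{1}{2} = \left(\frac{2}{5} - 11\right) \frac{1}{2} = \left(- \frac{53}{5}\right) \frac{1}{2} = - \frac{53}{10}$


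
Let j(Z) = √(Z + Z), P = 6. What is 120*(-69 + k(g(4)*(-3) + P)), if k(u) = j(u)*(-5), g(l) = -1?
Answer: -8280 - 1800*√2 ≈ -10826.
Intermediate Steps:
j(Z) = √2*√Z (j(Z) = √(2*Z) = √2*√Z)
k(u) = -5*√2*√u (k(u) = (√2*√u)*(-5) = -5*√2*√u)
120*(-69 + k(g(4)*(-3) + P)) = 120*(-69 - 5*√2*√(-1*(-3) + 6)) = 120*(-69 - 5*√2*√(3 + 6)) = 120*(-69 - 5*√2*√9) = 120*(-69 - 5*√2*3) = 120*(-69 - 15*√2) = -8280 - 1800*√2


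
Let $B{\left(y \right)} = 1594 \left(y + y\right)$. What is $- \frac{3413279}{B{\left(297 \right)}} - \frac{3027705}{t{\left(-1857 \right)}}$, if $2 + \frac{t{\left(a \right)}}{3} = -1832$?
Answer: $\frac{474660038387}{868248612} \approx 546.69$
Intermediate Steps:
$B{\left(y \right)} = 3188 y$ ($B{\left(y \right)} = 1594 \cdot 2 y = 3188 y$)
$t{\left(a \right)} = -5502$ ($t{\left(a \right)} = -6 + 3 \left(-1832\right) = -6 - 5496 = -5502$)
$- \frac{3413279}{B{\left(297 \right)}} - \frac{3027705}{t{\left(-1857 \right)}} = - \frac{3413279}{3188 \cdot 297} - \frac{3027705}{-5502} = - \frac{3413279}{946836} - - \frac{1009235}{1834} = \left(-3413279\right) \frac{1}{946836} + \frac{1009235}{1834} = - \frac{3413279}{946836} + \frac{1009235}{1834} = \frac{474660038387}{868248612}$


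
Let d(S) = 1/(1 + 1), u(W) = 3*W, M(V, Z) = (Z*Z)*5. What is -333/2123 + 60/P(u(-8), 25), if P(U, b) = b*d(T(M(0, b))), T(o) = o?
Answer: 49287/10615 ≈ 4.6431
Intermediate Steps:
M(V, Z) = 5*Z² (M(V, Z) = Z²*5 = 5*Z²)
d(S) = ½ (d(S) = 1/2 = ½)
P(U, b) = b/2 (P(U, b) = b*(½) = b/2)
-333/2123 + 60/P(u(-8), 25) = -333/2123 + 60/(((½)*25)) = -333*1/2123 + 60/(25/2) = -333/2123 + 60*(2/25) = -333/2123 + 24/5 = 49287/10615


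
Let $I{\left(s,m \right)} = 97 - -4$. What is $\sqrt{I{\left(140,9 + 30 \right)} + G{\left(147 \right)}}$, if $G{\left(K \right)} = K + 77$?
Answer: $5 \sqrt{13} \approx 18.028$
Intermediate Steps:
$I{\left(s,m \right)} = 101$ ($I{\left(s,m \right)} = 97 + 4 = 101$)
$G{\left(K \right)} = 77 + K$
$\sqrt{I{\left(140,9 + 30 \right)} + G{\left(147 \right)}} = \sqrt{101 + \left(77 + 147\right)} = \sqrt{101 + 224} = \sqrt{325} = 5 \sqrt{13}$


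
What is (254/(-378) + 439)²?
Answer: 6863128336/35721 ≈ 1.9213e+5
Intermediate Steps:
(254/(-378) + 439)² = (254*(-1/378) + 439)² = (-127/189 + 439)² = (82844/189)² = 6863128336/35721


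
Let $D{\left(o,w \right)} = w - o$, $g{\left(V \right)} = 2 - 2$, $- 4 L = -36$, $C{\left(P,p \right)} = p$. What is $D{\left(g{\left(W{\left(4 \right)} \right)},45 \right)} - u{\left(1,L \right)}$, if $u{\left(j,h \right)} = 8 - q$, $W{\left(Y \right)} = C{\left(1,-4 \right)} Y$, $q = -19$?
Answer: $18$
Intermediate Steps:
$W{\left(Y \right)} = - 4 Y$
$L = 9$ ($L = \left(- \frac{1}{4}\right) \left(-36\right) = 9$)
$u{\left(j,h \right)} = 27$ ($u{\left(j,h \right)} = 8 - -19 = 8 + 19 = 27$)
$g{\left(V \right)} = 0$ ($g{\left(V \right)} = 2 - 2 = 0$)
$D{\left(g{\left(W{\left(4 \right)} \right)},45 \right)} - u{\left(1,L \right)} = \left(45 - 0\right) - 27 = \left(45 + 0\right) - 27 = 45 - 27 = 18$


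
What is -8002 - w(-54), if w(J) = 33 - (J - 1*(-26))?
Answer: -8063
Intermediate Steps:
w(J) = 7 - J (w(J) = 33 - (J + 26) = 33 - (26 + J) = 33 + (-26 - J) = 7 - J)
-8002 - w(-54) = -8002 - (7 - 1*(-54)) = -8002 - (7 + 54) = -8002 - 1*61 = -8002 - 61 = -8063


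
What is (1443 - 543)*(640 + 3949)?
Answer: 4130100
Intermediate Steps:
(1443 - 543)*(640 + 3949) = 900*4589 = 4130100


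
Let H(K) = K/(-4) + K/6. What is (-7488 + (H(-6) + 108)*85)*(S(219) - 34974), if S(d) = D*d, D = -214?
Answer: -141951480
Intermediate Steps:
H(K) = -K/12 (H(K) = K*(-¼) + K*(⅙) = -K/4 + K/6 = -K/12)
S(d) = -214*d
(-7488 + (H(-6) + 108)*85)*(S(219) - 34974) = (-7488 + (-1/12*(-6) + 108)*85)*(-214*219 - 34974) = (-7488 + (½ + 108)*85)*(-46866 - 34974) = (-7488 + (217/2)*85)*(-81840) = (-7488 + 18445/2)*(-81840) = (3469/2)*(-81840) = -141951480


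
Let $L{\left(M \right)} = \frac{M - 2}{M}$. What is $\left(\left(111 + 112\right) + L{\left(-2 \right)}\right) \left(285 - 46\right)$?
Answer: $53775$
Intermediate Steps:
$L{\left(M \right)} = \frac{-2 + M}{M}$
$\left(\left(111 + 112\right) + L{\left(-2 \right)}\right) \left(285 - 46\right) = \left(\left(111 + 112\right) + \frac{-2 - 2}{-2}\right) \left(285 - 46\right) = \left(223 - -2\right) 239 = \left(223 + 2\right) 239 = 225 \cdot 239 = 53775$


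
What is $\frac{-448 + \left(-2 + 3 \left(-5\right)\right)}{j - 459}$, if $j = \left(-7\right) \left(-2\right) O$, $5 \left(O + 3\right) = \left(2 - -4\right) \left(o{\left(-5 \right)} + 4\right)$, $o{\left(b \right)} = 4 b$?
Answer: $\frac{775}{1283} \approx 0.60405$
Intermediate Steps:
$O = - \frac{111}{5}$ ($O = -3 + \frac{\left(2 - -4\right) \left(4 \left(-5\right) + 4\right)}{5} = -3 + \frac{\left(2 + 4\right) \left(-20 + 4\right)}{5} = -3 + \frac{6 \left(-16\right)}{5} = -3 + \frac{1}{5} \left(-96\right) = -3 - \frac{96}{5} = - \frac{111}{5} \approx -22.2$)
$j = - \frac{1554}{5}$ ($j = \left(-7\right) \left(-2\right) \left(- \frac{111}{5}\right) = 14 \left(- \frac{111}{5}\right) = - \frac{1554}{5} \approx -310.8$)
$\frac{-448 + \left(-2 + 3 \left(-5\right)\right)}{j - 459} = \frac{-448 + \left(-2 + 3 \left(-5\right)\right)}{- \frac{1554}{5} - 459} = \frac{-448 - 17}{- \frac{3849}{5}} = \left(-448 - 17\right) \left(- \frac{5}{3849}\right) = \left(-465\right) \left(- \frac{5}{3849}\right) = \frac{775}{1283}$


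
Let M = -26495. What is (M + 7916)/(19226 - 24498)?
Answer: 18579/5272 ≈ 3.5241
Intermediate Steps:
(M + 7916)/(19226 - 24498) = (-26495 + 7916)/(19226 - 24498) = -18579/(-5272) = -18579*(-1/5272) = 18579/5272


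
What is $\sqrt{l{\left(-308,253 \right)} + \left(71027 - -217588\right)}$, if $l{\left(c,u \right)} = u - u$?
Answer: $\sqrt{288615} \approx 537.23$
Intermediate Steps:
$l{\left(c,u \right)} = 0$
$\sqrt{l{\left(-308,253 \right)} + \left(71027 - -217588\right)} = \sqrt{0 + \left(71027 - -217588\right)} = \sqrt{0 + \left(71027 + 217588\right)} = \sqrt{0 + 288615} = \sqrt{288615}$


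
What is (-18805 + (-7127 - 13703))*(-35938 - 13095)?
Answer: 1943422955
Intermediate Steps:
(-18805 + (-7127 - 13703))*(-35938 - 13095) = (-18805 - 20830)*(-49033) = -39635*(-49033) = 1943422955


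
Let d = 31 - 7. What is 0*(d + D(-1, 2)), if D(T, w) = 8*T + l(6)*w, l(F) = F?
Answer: 0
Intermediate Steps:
D(T, w) = 6*w + 8*T (D(T, w) = 8*T + 6*w = 6*w + 8*T)
d = 24
0*(d + D(-1, 2)) = 0*(24 + (6*2 + 8*(-1))) = 0*(24 + (12 - 8)) = 0*(24 + 4) = 0*28 = 0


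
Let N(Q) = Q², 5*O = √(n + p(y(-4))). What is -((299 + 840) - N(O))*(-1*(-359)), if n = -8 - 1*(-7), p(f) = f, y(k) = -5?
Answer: -10224679/25 ≈ -4.0899e+5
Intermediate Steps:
n = -1 (n = -8 + 7 = -1)
O = I*√6/5 (O = √(-1 - 5)/5 = √(-6)/5 = (I*√6)/5 = I*√6/5 ≈ 0.4899*I)
-((299 + 840) - N(O))*(-1*(-359)) = -((299 + 840) - (I*√6/5)²)*(-1*(-359)) = -(1139 - 1*(-6/25))*359 = -(1139 + 6/25)*359 = -28481*359/25 = -1*10224679/25 = -10224679/25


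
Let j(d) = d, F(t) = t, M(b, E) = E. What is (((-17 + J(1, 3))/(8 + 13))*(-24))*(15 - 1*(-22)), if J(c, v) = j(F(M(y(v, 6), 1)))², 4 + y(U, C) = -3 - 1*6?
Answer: 4736/7 ≈ 676.57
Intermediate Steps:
y(U, C) = -13 (y(U, C) = -4 + (-3 - 1*6) = -4 + (-3 - 6) = -4 - 9 = -13)
J(c, v) = 1 (J(c, v) = 1² = 1)
(((-17 + J(1, 3))/(8 + 13))*(-24))*(15 - 1*(-22)) = (((-17 + 1)/(8 + 13))*(-24))*(15 - 1*(-22)) = (-16/21*(-24))*(15 + 22) = (-16*1/21*(-24))*37 = -16/21*(-24)*37 = (128/7)*37 = 4736/7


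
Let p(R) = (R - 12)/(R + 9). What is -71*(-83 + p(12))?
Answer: 5893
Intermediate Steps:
p(R) = (-12 + R)/(9 + R)
-71*(-83 + p(12)) = -71*(-83 + (-12 + 12)/(9 + 12)) = -71*(-83 + 0/21) = -71*(-83 + (1/21)*0) = -71*(-83 + 0) = -71*(-83) = 5893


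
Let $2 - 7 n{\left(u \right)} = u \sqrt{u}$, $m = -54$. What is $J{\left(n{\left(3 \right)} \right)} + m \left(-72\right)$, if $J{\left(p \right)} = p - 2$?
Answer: $\frac{27204}{7} - \frac{3 \sqrt{3}}{7} \approx 3885.5$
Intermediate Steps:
$n{\left(u \right)} = \frac{2}{7} - \frac{u^{\frac{3}{2}}}{7}$ ($n{\left(u \right)} = \frac{2}{7} - \frac{u \sqrt{u}}{7} = \frac{2}{7} - \frac{u^{\frac{3}{2}}}{7}$)
$J{\left(p \right)} = -2 + p$
$J{\left(n{\left(3 \right)} \right)} + m \left(-72\right) = \left(-2 + \left(\frac{2}{7} - \frac{3^{\frac{3}{2}}}{7}\right)\right) - -3888 = \left(-2 + \left(\frac{2}{7} - \frac{3 \sqrt{3}}{7}\right)\right) + 3888 = \left(- \frac{12}{7} - \frac{3 \sqrt{3}}{7}\right) + 3888 = \frac{27204}{7} - \frac{3 \sqrt{3}}{7}$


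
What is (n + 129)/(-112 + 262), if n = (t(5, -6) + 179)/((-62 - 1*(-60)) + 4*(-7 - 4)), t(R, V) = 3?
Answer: 1438/1725 ≈ 0.83362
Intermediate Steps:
n = -91/23 (n = (3 + 179)/((-62 - 1*(-60)) + 4*(-7 - 4)) = 182/((-62 + 60) + 4*(-11)) = 182/(-2 - 44) = 182/(-46) = 182*(-1/46) = -91/23 ≈ -3.9565)
(n + 129)/(-112 + 262) = (-91/23 + 129)/(-112 + 262) = (2876/23)/150 = (2876/23)*(1/150) = 1438/1725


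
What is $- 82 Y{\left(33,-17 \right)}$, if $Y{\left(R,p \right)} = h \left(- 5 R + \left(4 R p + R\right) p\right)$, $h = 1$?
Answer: $-3068604$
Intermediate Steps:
$Y{\left(R,p \right)} = - 5 R + p \left(R + 4 R p\right)$ ($Y{\left(R,p \right)} = 1 \left(- 5 R + \left(4 R p + R\right) p\right) = 1 \left(- 5 R + \left(R + 4 R p\right) p\right) = 1 \left(- 5 R + p \left(R + 4 R p\right)\right) = - 5 R + p \left(R + 4 R p\right)$)
$- 82 Y{\left(33,-17 \right)} = - 82 \cdot 33 \left(-5 - 17 + 4 \left(-17\right)^{2}\right) = - 82 \cdot 33 \left(-5 - 17 + 4 \cdot 289\right) = - 82 \cdot 33 \left(-5 - 17 + 1156\right) = - 82 \cdot 33 \cdot 1134 = \left(-82\right) 37422 = -3068604$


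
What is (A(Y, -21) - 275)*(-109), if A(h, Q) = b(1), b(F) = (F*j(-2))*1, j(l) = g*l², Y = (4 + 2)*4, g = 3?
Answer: 28667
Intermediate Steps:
Y = 24 (Y = 6*4 = 24)
j(l) = 3*l²
b(F) = 12*F (b(F) = (F*(3*(-2)²))*1 = (F*(3*4))*1 = (F*12)*1 = (12*F)*1 = 12*F)
A(h, Q) = 12 (A(h, Q) = 12*1 = 12)
(A(Y, -21) - 275)*(-109) = (12 - 275)*(-109) = -263*(-109) = 28667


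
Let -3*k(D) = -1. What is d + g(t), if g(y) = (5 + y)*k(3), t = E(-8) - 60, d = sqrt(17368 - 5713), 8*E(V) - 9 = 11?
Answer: -35/2 + 3*sqrt(1295) ≈ 90.458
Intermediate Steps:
E(V) = 5/2 (E(V) = 9/8 + (1/8)*11 = 9/8 + 11/8 = 5/2)
d = 3*sqrt(1295) (d = sqrt(11655) = 3*sqrt(1295) ≈ 107.96)
k(D) = 1/3 (k(D) = -1/3*(-1) = 1/3)
t = -115/2 (t = 5/2 - 60 = -115/2 ≈ -57.500)
g(y) = 5/3 + y/3 (g(y) = (5 + y)*(1/3) = 5/3 + y/3)
d + g(t) = 3*sqrt(1295) + (5/3 + (1/3)*(-115/2)) = 3*sqrt(1295) + (5/3 - 115/6) = 3*sqrt(1295) - 35/2 = -35/2 + 3*sqrt(1295)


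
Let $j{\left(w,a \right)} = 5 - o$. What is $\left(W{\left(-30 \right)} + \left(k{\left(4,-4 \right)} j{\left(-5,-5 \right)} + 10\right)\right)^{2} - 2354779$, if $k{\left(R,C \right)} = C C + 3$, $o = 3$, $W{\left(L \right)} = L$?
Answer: $-2354455$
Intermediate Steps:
$j{\left(w,a \right)} = 2$ ($j{\left(w,a \right)} = 5 - 3 = 2$)
$k{\left(R,C \right)} = 3 + C^{2}$ ($k{\left(R,C \right)} = C^{2} + 3 = 3 + C^{2}$)
$\left(W{\left(-30 \right)} + \left(k{\left(4,-4 \right)} j{\left(-5,-5 \right)} + 10\right)\right)^{2} - 2354779 = \left(-30 + \left(\left(3 + \left(-4\right)^{2}\right) 2 + 10\right)\right)^{2} - 2354779 = \left(-30 + \left(\left(3 + 16\right) 2 + 10\right)\right)^{2} - 2354779 = \left(-30 + \left(19 \cdot 2 + 10\right)\right)^{2} - 2354779 = \left(-30 + \left(38 + 10\right)\right)^{2} - 2354779 = \left(-30 + 48\right)^{2} - 2354779 = 18^{2} - 2354779 = 324 - 2354779 = -2354455$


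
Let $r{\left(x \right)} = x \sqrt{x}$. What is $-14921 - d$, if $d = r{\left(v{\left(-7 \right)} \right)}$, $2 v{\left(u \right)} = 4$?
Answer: $-14921 - 2 \sqrt{2} \approx -14924.0$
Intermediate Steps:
$v{\left(u \right)} = 2$ ($v{\left(u \right)} = \frac{1}{2} \cdot 4 = 2$)
$r{\left(x \right)} = x^{\frac{3}{2}}$
$d = 2 \sqrt{2}$ ($d = 2^{\frac{3}{2}} = 2 \sqrt{2} \approx 2.8284$)
$-14921 - d = -14921 - 2 \sqrt{2}$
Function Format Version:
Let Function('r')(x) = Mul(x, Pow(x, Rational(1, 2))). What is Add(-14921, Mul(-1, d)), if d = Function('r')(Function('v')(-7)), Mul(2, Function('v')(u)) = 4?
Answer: Add(-14921, Mul(-2, Pow(2, Rational(1, 2)))) ≈ -14924.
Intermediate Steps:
Function('v')(u) = 2 (Function('v')(u) = Mul(Rational(1, 2), 4) = 2)
Function('r')(x) = Pow(x, Rational(3, 2))
d = Mul(2, Pow(2, Rational(1, 2))) (d = Pow(2, Rational(3, 2)) = Mul(2, Pow(2, Rational(1, 2))) ≈ 2.8284)
Add(-14921, Mul(-1, d)) = Add(-14921, Mul(-1, Mul(2, Pow(2, Rational(1, 2))))) = Add(-14921, Mul(-2, Pow(2, Rational(1, 2))))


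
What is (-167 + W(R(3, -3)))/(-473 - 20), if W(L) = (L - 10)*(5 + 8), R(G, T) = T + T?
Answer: 375/493 ≈ 0.76065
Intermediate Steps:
R(G, T) = 2*T
W(L) = -130 + 13*L (W(L) = (-10 + L)*13 = -130 + 13*L)
(-167 + W(R(3, -3)))/(-473 - 20) = (-167 + (-130 + 13*(2*(-3))))/(-473 - 20) = (-167 + (-130 + 13*(-6)))/(-493) = (-167 + (-130 - 78))*(-1/493) = (-167 - 208)*(-1/493) = -375*(-1/493) = 375/493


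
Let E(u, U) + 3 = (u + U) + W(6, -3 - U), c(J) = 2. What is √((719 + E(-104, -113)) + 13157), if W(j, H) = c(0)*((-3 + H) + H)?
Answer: √14090 ≈ 118.70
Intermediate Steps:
W(j, H) = -6 + 4*H (W(j, H) = 2*((-3 + H) + H) = 2*(-3 + 2*H) = -6 + 4*H)
E(u, U) = -21 + u - 3*U (E(u, U) = -3 + ((u + U) + (-6 + 4*(-3 - U))) = -3 + ((U + u) + (-6 + (-12 - 4*U))) = -3 + ((U + u) + (-18 - 4*U)) = -3 + (-18 + u - 3*U) = -21 + u - 3*U)
√((719 + E(-104, -113)) + 13157) = √((719 + (-21 - 104 - 3*(-113))) + 13157) = √((719 + (-21 - 104 + 339)) + 13157) = √((719 + 214) + 13157) = √(933 + 13157) = √14090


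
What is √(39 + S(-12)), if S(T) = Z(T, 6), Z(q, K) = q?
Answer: 3*√3 ≈ 5.1962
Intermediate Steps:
S(T) = T
√(39 + S(-12)) = √(39 - 12) = √27 = 3*√3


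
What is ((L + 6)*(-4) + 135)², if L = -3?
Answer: 15129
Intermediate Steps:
((L + 6)*(-4) + 135)² = ((-3 + 6)*(-4) + 135)² = (3*(-4) + 135)² = (-12 + 135)² = 123² = 15129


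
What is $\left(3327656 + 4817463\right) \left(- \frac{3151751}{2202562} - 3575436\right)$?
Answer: $- \frac{64143810869579170177}{2202562} \approx -2.9122 \cdot 10^{13}$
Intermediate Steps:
$\left(3327656 + 4817463\right) \left(- \frac{3151751}{2202562} - 3575436\right) = 8145119 \left(\left(-3151751\right) \frac{1}{2202562} - 3575436\right) = 8145119 \left(- \frac{3151751}{2202562} - 3575436\right) = 8145119 \left(- \frac{7875122618783}{2202562}\right) = - \frac{64143810869579170177}{2202562}$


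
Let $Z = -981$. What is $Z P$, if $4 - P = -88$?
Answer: $-90252$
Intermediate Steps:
$P = 92$ ($P = 4 - -88 = 4 + 88 = 92$)
$Z P = \left(-981\right) 92 = -90252$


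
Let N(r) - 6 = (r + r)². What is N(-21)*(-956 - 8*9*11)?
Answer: -3093960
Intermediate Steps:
N(r) = 6 + 4*r² (N(r) = 6 + (r + r)² = 6 + (2*r)² = 6 + 4*r²)
N(-21)*(-956 - 8*9*11) = (6 + 4*(-21)²)*(-956 - 8*9*11) = (6 + 4*441)*(-956 - 72*11) = (6 + 1764)*(-956 - 792) = 1770*(-1748) = -3093960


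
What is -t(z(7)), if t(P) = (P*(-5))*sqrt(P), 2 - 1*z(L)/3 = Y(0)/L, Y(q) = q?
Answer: 30*sqrt(6) ≈ 73.485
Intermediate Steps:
z(L) = 6 (z(L) = 6 - 0/L = 6 - 3*0 = 6 + 0 = 6)
t(P) = -5*P**(3/2) (t(P) = (-5*P)*sqrt(P) = -5*P**(3/2))
-t(z(7)) = -(-5)*6**(3/2) = -(-5)*6*sqrt(6) = -(-30)*sqrt(6) = 30*sqrt(6)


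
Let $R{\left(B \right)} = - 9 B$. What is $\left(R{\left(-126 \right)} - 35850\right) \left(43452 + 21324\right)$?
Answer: $-2248763616$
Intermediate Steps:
$\left(R{\left(-126 \right)} - 35850\right) \left(43452 + 21324\right) = \left(\left(-9\right) \left(-126\right) - 35850\right) \left(43452 + 21324\right) = \left(1134 - 35850\right) 64776 = \left(-34716\right) 64776 = -2248763616$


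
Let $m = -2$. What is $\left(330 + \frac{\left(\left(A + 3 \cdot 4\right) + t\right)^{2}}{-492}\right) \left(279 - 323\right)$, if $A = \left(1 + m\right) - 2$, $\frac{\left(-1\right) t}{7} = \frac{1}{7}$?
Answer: $- \frac{1785256}{123} \approx -14514.0$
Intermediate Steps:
$t = -1$ ($t = - \frac{7}{7} = \left(-7\right) \frac{1}{7} = -1$)
$A = -3$ ($A = \left(1 - 2\right) - 2 = -1 - 2 = -3$)
$\left(330 + \frac{\left(\left(A + 3 \cdot 4\right) + t\right)^{2}}{-492}\right) \left(279 - 323\right) = \left(330 + \frac{\left(\left(-3 + 3 \cdot 4\right) - 1\right)^{2}}{-492}\right) \left(279 - 323\right) = \left(330 + \left(\left(-3 + 12\right) - 1\right)^{2} \left(- \frac{1}{492}\right)\right) \left(-44\right) = \left(330 + \left(9 - 1\right)^{2} \left(- \frac{1}{492}\right)\right) \left(-44\right) = \left(330 + 8^{2} \left(- \frac{1}{492}\right)\right) \left(-44\right) = \left(330 + 64 \left(- \frac{1}{492}\right)\right) \left(-44\right) = \left(330 - \frac{16}{123}\right) \left(-44\right) = \frac{40574}{123} \left(-44\right) = - \frac{1785256}{123}$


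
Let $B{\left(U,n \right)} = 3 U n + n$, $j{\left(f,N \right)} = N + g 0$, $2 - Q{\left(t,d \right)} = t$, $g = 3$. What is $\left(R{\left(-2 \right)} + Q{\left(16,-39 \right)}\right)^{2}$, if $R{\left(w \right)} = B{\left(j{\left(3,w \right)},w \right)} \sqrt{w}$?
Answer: $-4 - 280 i \sqrt{2} \approx -4.0 - 395.98 i$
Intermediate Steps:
$Q{\left(t,d \right)} = 2 - t$
$j{\left(f,N \right)} = N$ ($j{\left(f,N \right)} = N + 3 \cdot 0 = N + 0 = N$)
$B{\left(U,n \right)} = n + 3 U n$ ($B{\left(U,n \right)} = 3 U n + n = n + 3 U n$)
$R{\left(w \right)} = w^{\frac{3}{2}} \left(1 + 3 w\right)$ ($R{\left(w \right)} = w \left(1 + 3 w\right) \sqrt{w} = w^{\frac{3}{2}} \left(1 + 3 w\right)$)
$\left(R{\left(-2 \right)} + Q{\left(16,-39 \right)}\right)^{2} = \left(\left(-2\right)^{\frac{3}{2}} \left(1 + 3 \left(-2\right)\right) + \left(2 - 16\right)\right)^{2} = \left(- 2 i \sqrt{2} \left(1 - 6\right) + \left(2 - 16\right)\right)^{2} = \left(- 2 i \sqrt{2} \left(-5\right) - 14\right)^{2} = \left(10 i \sqrt{2} - 14\right)^{2} = \left(-14 + 10 i \sqrt{2}\right)^{2}$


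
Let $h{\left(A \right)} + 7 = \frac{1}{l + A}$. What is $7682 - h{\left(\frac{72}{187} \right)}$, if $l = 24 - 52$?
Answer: $\frac{39706183}{5164} \approx 7689.0$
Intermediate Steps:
$l = -28$
$h{\left(A \right)} = -7 + \frac{1}{-28 + A}$
$7682 - h{\left(\frac{72}{187} \right)} = 7682 - \frac{197 - 7 \cdot \frac{72}{187}}{-28 + \frac{72}{187}} = 7682 - \frac{197 - 7 \cdot 72 \cdot \frac{1}{187}}{-28 + 72 \cdot \frac{1}{187}} = 7682 - \frac{197 - \frac{504}{187}}{-28 + \frac{72}{187}} = 7682 - \frac{197 - \frac{504}{187}}{- \frac{5164}{187}} = 7682 - \left(- \frac{187}{5164}\right) \frac{36335}{187} = 7682 - - \frac{36335}{5164} = 7682 + \frac{36335}{5164} = \frac{39706183}{5164}$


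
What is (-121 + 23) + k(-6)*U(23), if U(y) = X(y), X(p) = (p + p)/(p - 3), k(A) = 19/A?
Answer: -6317/60 ≈ -105.28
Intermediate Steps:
X(p) = 2*p/(-3 + p) (X(p) = (2*p)/(-3 + p) = 2*p/(-3 + p))
U(y) = 2*y/(-3 + y)
(-121 + 23) + k(-6)*U(23) = (-121 + 23) + (19/(-6))*(2*23/(-3 + 23)) = -98 + (19*(-⅙))*(2*23/20) = -98 - 19*23/(3*20) = -98 - 19/6*23/10 = -98 - 437/60 = -6317/60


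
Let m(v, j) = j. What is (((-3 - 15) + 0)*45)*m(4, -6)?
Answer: 4860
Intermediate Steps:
(((-3 - 15) + 0)*45)*m(4, -6) = (((-3 - 15) + 0)*45)*(-6) = ((-18 + 0)*45)*(-6) = -18*45*(-6) = -810*(-6) = 4860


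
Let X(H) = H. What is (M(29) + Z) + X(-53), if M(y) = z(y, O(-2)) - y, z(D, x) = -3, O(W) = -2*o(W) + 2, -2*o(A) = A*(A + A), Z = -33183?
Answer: -33268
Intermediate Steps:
o(A) = -A² (o(A) = -A*(A + A)/2 = -A*2*A/2 = -A²)
O(W) = 2 + 2*W² (O(W) = -(-2)*W² + 2 = 2*W² + 2 = 2 + 2*W²)
M(y) = -3 - y
(M(29) + Z) + X(-53) = ((-3 - 1*29) - 33183) - 53 = ((-3 - 29) - 33183) - 53 = (-32 - 33183) - 53 = -33215 - 53 = -33268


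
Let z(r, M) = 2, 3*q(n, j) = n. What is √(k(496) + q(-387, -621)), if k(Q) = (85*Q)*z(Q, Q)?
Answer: √84191 ≈ 290.16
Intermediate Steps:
q(n, j) = n/3
k(Q) = 170*Q (k(Q) = (85*Q)*2 = 170*Q)
√(k(496) + q(-387, -621)) = √(170*496 + (⅓)*(-387)) = √(84320 - 129) = √84191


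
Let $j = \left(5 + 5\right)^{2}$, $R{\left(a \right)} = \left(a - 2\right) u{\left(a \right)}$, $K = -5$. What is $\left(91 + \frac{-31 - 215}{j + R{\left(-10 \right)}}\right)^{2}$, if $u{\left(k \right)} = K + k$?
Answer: $\frac{159188689}{19600} \approx 8121.9$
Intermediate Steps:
$u{\left(k \right)} = -5 + k$
$R{\left(a \right)} = \left(-5 + a\right) \left(-2 + a\right)$ ($R{\left(a \right)} = \left(a - 2\right) \left(-5 + a\right) = \left(-2 + a\right) \left(-5 + a\right) = \left(-5 + a\right) \left(-2 + a\right)$)
$j = 100$ ($j = 10^{2} = 100$)
$\left(91 + \frac{-31 - 215}{j + R{\left(-10 \right)}}\right)^{2} = \left(91 + \frac{-31 - 215}{100 + \left(-5 - 10\right) \left(-2 - 10\right)}\right)^{2} = \left(91 - \frac{246}{100 - -180}\right)^{2} = \left(91 - \frac{246}{100 + 180}\right)^{2} = \left(91 - \frac{246}{280}\right)^{2} = \left(91 - \frac{123}{140}\right)^{2} = \left(\frac{12617}{140}\right)^{2} = \frac{159188689}{19600}$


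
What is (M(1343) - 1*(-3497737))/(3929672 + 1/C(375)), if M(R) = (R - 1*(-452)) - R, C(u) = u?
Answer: 1311820875/1473627001 ≈ 0.89020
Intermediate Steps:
M(R) = 452 (M(R) = (R + 452) - R = (452 + R) - R = 452)
(M(1343) - 1*(-3497737))/(3929672 + 1/C(375)) = (452 - 1*(-3497737))/(3929672 + 1/375) = (452 + 3497737)/(3929672 + 1/375) = 3498189/(1473627001/375) = 3498189*(375/1473627001) = 1311820875/1473627001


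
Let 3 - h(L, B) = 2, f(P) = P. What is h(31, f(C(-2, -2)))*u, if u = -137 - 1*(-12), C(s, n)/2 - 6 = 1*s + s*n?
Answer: -125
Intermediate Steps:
C(s, n) = 12 + 2*s + 2*n*s (C(s, n) = 12 + 2*(1*s + s*n) = 12 + 2*(s + n*s) = 12 + (2*s + 2*n*s) = 12 + 2*s + 2*n*s)
h(L, B) = 1 (h(L, B) = 3 - 1*2 = 3 - 2 = 1)
u = -125 (u = -137 + 12 = -125)
h(31, f(C(-2, -2)))*u = 1*(-125) = -125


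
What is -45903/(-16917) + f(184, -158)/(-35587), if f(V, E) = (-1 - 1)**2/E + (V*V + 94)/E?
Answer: 43112551576/15853332347 ≈ 2.7195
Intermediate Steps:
f(V, E) = 4/E + (94 + V**2)/E (f(V, E) = (-2)**2/E + (V**2 + 94)/E = 4/E + (94 + V**2)/E)
-45903/(-16917) + f(184, -158)/(-35587) = -45903/(-16917) + ((98 + 184**2)/(-158))/(-35587) = -45903*(-1/16917) - (98 + 33856)/158*(-1/35587) = 15301/5639 - 1/158*33954*(-1/35587) = 15301/5639 - 16977/79*(-1/35587) = 15301/5639 + 16977/2811373 = 43112551576/15853332347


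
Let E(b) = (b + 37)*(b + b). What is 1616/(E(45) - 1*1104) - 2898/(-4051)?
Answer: 6183566/6356019 ≈ 0.97287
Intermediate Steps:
E(b) = 2*b*(37 + b) (E(b) = (37 + b)*(2*b) = 2*b*(37 + b))
1616/(E(45) - 1*1104) - 2898/(-4051) = 1616/(2*45*(37 + 45) - 1*1104) - 2898/(-4051) = 1616/(2*45*82 - 1104) - 2898*(-1/4051) = 1616/(7380 - 1104) + 2898/4051 = 1616/6276 + 2898/4051 = 1616*(1/6276) + 2898/4051 = 404/1569 + 2898/4051 = 6183566/6356019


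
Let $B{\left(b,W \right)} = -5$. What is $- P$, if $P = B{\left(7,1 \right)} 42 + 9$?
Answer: $201$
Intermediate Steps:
$P = -201$ ($P = \left(-5\right) 42 + 9 = -210 + 9 = -201$)
$- P = \left(-1\right) \left(-201\right) = 201$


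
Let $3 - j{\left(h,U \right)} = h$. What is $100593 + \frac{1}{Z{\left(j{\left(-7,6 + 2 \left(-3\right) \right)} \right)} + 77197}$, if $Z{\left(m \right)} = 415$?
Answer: $\frac{7807223917}{77612} \approx 1.0059 \cdot 10^{5}$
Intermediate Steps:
$j{\left(h,U \right)} = 3 - h$
$100593 + \frac{1}{Z{\left(j{\left(-7,6 + 2 \left(-3\right) \right)} \right)} + 77197} = 100593 + \frac{1}{415 + 77197} = 100593 + \frac{1}{77612} = \frac{7807223917}{77612}$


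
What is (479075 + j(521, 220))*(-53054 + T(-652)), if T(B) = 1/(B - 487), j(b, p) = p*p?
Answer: -31874526729825/1139 ≈ -2.7985e+10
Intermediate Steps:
j(b, p) = p**2
T(B) = 1/(-487 + B)
(479075 + j(521, 220))*(-53054 + T(-652)) = (479075 + 220**2)*(-53054 + 1/(-487 - 652)) = (479075 + 48400)*(-53054 + 1/(-1139)) = 527475*(-53054 - 1/1139) = 527475*(-60428507/1139) = -31874526729825/1139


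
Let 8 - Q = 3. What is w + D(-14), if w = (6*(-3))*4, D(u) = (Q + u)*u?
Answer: 54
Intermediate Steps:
Q = 5 (Q = 8 - 1*3 = 8 - 3 = 5)
D(u) = u*(5 + u) (D(u) = (5 + u)*u = u*(5 + u))
w = -72 (w = -18*4 = -72)
w + D(-14) = -72 - 14*(5 - 14) = -72 - 14*(-9) = -72 + 126 = 54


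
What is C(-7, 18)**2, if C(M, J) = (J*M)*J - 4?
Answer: 5161984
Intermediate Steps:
C(M, J) = -4 + M*J**2 (C(M, J) = M*J**2 - 4 = -4 + M*J**2)
C(-7, 18)**2 = (-4 - 7*18**2)**2 = (-4 - 7*324)**2 = (-4 - 2268)**2 = (-2272)**2 = 5161984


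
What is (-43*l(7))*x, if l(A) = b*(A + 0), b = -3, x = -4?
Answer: -3612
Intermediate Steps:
l(A) = -3*A (l(A) = -3*(A + 0) = -3*A)
(-43*l(7))*x = -(-129)*7*(-4) = -43*(-21)*(-4) = 903*(-4) = -3612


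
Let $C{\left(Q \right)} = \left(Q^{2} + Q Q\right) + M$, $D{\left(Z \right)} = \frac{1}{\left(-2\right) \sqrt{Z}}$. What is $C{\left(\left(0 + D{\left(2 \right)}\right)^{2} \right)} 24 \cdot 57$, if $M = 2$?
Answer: $\frac{11115}{4} \approx 2778.8$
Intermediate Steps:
$D{\left(Z \right)} = - \frac{1}{2 \sqrt{Z}}$
$C{\left(Q \right)} = 2 + 2 Q^{2}$ ($C{\left(Q \right)} = \left(Q^{2} + Q Q\right) + 2 = \left(Q^{2} + Q^{2}\right) + 2 = 2 Q^{2} + 2 = 2 + 2 Q^{2}$)
$C{\left(\left(0 + D{\left(2 \right)}\right)^{2} \right)} 24 \cdot 57 = \left(2 + 2 \left(\left(0 - \frac{1}{2 \sqrt{2}}\right)^{2}\right)^{2}\right) 24 \cdot 57 = \left(2 + 2 \left(\left(0 - \frac{\frac{1}{2} \sqrt{2}}{2}\right)^{2}\right)^{2}\right) 24 \cdot 57 = \left(2 + 2 \left(\left(0 - \frac{\sqrt{2}}{4}\right)^{2}\right)^{2}\right) 24 \cdot 57 = \left(2 + 2 \left(\left(- \frac{\sqrt{2}}{4}\right)^{2}\right)^{2}\right) 24 \cdot 57 = \left(2 + \frac{2}{64}\right) 24 \cdot 57 = \left(2 + 2 \cdot \frac{1}{64}\right) 24 \cdot 57 = \left(2 + \frac{1}{32}\right) 24 \cdot 57 = \frac{65}{32} \cdot 24 \cdot 57 = \frac{195}{4} \cdot 57 = \frac{11115}{4}$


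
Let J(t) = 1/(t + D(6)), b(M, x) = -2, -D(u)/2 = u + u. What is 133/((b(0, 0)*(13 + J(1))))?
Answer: -3059/596 ≈ -5.1326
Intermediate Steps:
D(u) = -4*u (D(u) = -2*(u + u) = -4*u)
J(t) = 1/(-24 + t) (J(t) = 1/(t - 4*6) = 1/(t - 24) = 1/(-24 + t))
133/((b(0, 0)*(13 + J(1)))) = 133/((-2*(13 + 1/(-24 + 1)))) = 133/((-2*(13 + 1/(-23)))) = 133/((-2*(13 - 1/23))) = 133/((-2*298/23)) = 133/(-596/23) = 133*(-23/596) = -3059/596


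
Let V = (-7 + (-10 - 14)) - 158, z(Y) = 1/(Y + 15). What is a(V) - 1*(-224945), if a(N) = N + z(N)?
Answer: 39107543/174 ≈ 2.2476e+5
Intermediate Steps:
z(Y) = 1/(15 + Y)
V = -189 (V = (-7 - 24) - 158 = -31 - 158 = -189)
a(N) = N + 1/(15 + N)
a(V) - 1*(-224945) = (1 - 189*(15 - 189))/(15 - 189) - 1*(-224945) = (1 - 189*(-174))/(-174) + 224945 = -(1 + 32886)/174 + 224945 = -1/174*32887 + 224945 = -32887/174 + 224945 = 39107543/174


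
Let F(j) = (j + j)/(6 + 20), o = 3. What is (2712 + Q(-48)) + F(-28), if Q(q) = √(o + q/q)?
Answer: 35254/13 ≈ 2711.8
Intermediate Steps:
Q(q) = 2 (Q(q) = √(3 + q/q) = √(3 + 1) = √4 = 2)
F(j) = j/13 (F(j) = (2*j)/26 = (2*j)*(1/26) = j/13)
(2712 + Q(-48)) + F(-28) = (2712 + 2) + (1/13)*(-28) = 2714 - 28/13 = 35254/13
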